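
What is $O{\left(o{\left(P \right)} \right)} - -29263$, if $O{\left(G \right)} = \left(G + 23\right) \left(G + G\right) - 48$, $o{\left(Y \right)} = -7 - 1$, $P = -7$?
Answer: $28975$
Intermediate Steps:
$o{\left(Y \right)} = -8$
$O{\left(G \right)} = -48 + 2 G \left(23 + G\right)$ ($O{\left(G \right)} = \left(23 + G\right) 2 G - 48 = 2 G \left(23 + G\right) - 48 = -48 + 2 G \left(23 + G\right)$)
$O{\left(o{\left(P \right)} \right)} - -29263 = \left(-48 + 2 \left(-8\right)^{2} + 46 \left(-8\right)\right) - -29263 = \left(-48 + 2 \cdot 64 - 368\right) + 29263 = \left(-48 + 128 - 368\right) + 29263 = -288 + 29263 = 28975$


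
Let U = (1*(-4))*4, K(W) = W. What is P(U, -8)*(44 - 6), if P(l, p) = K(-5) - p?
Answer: 114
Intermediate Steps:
U = -16 (U = -4*4 = -16)
P(l, p) = -5 - p
P(U, -8)*(44 - 6) = (-5 - 1*(-8))*(44 - 6) = (-5 + 8)*38 = 3*38 = 114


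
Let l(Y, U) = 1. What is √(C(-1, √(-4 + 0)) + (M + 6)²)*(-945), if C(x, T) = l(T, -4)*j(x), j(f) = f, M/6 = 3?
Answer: -4725*√23 ≈ -22660.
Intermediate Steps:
M = 18 (M = 6*3 = 18)
C(x, T) = x (C(x, T) = 1*x = x)
√(C(-1, √(-4 + 0)) + (M + 6)²)*(-945) = √(-1 + (18 + 6)²)*(-945) = √(-1 + 24²)*(-945) = √(-1 + 576)*(-945) = √575*(-945) = (5*√23)*(-945) = -4725*√23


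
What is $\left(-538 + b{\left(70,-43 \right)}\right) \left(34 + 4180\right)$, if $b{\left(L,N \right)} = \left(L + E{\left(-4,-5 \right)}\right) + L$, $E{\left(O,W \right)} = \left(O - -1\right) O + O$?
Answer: $-1643460$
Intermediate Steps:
$E{\left(O,W \right)} = O + O \left(1 + O\right)$ ($E{\left(O,W \right)} = \left(O + 1\right) O + O = \left(1 + O\right) O + O = O \left(1 + O\right) + O = O + O \left(1 + O\right)$)
$b{\left(L,N \right)} = 8 + 2 L$ ($b{\left(L,N \right)} = \left(L - 4 \left(2 - 4\right)\right) + L = \left(L - -8\right) + L = \left(L + 8\right) + L = \left(8 + L\right) + L = 8 + 2 L$)
$\left(-538 + b{\left(70,-43 \right)}\right) \left(34 + 4180\right) = \left(-538 + \left(8 + 2 \cdot 70\right)\right) \left(34 + 4180\right) = \left(-538 + \left(8 + 140\right)\right) 4214 = \left(-538 + 148\right) 4214 = \left(-390\right) 4214 = -1643460$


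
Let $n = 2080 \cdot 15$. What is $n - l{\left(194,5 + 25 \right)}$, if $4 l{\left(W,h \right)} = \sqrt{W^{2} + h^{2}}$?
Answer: $31200 - \frac{\sqrt{9634}}{2} \approx 31151.0$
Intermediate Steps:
$l{\left(W,h \right)} = \frac{\sqrt{W^{2} + h^{2}}}{4}$
$n = 31200$
$n - l{\left(194,5 + 25 \right)} = 31200 - \frac{\sqrt{194^{2} + \left(5 + 25\right)^{2}}}{4} = 31200 - \frac{\sqrt{37636 + 30^{2}}}{4} = 31200 - \frac{\sqrt{37636 + 900}}{4} = 31200 - \frac{\sqrt{38536}}{4} = 31200 - \frac{2 \sqrt{9634}}{4} = 31200 - \frac{\sqrt{9634}}{2}$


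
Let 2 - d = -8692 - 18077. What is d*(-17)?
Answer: -455107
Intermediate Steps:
d = 26771 (d = 2 - (-8692 - 18077) = 2 - 1*(-26769) = 2 + 26769 = 26771)
d*(-17) = 26771*(-17) = -455107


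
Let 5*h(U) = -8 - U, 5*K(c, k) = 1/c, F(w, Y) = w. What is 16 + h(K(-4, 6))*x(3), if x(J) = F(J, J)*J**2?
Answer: -2693/100 ≈ -26.930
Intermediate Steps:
x(J) = J**3 (x(J) = J*J**2 = J**3)
K(c, k) = 1/(5*c)
h(U) = -8/5 - U/5 (h(U) = (-8 - U)/5 = -8/5 - U/5)
16 + h(K(-4, 6))*x(3) = 16 + (-8/5 - 1/(25*(-4)))*3**3 = 16 + (-8/5 - (-1)/(25*4))*27 = 16 + (-8/5 - 1/5*(-1/20))*27 = 16 + (-8/5 + 1/100)*27 = 16 - 159/100*27 = 16 - 4293/100 = -2693/100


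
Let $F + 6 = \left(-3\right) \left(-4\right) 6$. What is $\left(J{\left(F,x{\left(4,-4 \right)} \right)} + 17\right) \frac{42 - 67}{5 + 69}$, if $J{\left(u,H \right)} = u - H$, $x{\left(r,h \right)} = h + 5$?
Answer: $- \frac{1025}{37} \approx -27.703$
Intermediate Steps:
$x{\left(r,h \right)} = 5 + h$
$F = 66$ ($F = -6 + \left(-3\right) \left(-4\right) 6 = -6 + 12 \cdot 6 = -6 + 72 = 66$)
$\left(J{\left(F,x{\left(4,-4 \right)} \right)} + 17\right) \frac{42 - 67}{5 + 69} = \left(\left(66 - \left(5 - 4\right)\right) + 17\right) \frac{42 - 67}{5 + 69} = \left(\left(66 - 1\right) + 17\right) \left(- \frac{25}{74}\right) = \left(\left(66 - 1\right) + 17\right) \left(\left(-25\right) \frac{1}{74}\right) = \left(65 + 17\right) \left(- \frac{25}{74}\right) = 82 \left(- \frac{25}{74}\right) = - \frac{1025}{37}$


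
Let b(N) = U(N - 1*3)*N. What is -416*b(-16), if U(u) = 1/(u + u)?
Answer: -3328/19 ≈ -175.16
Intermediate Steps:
U(u) = 1/(2*u)
b(N) = N/(2*(-3 + N)) (b(N) = (1/(2*(N - 1*3)))*N = (1/(2*(N - 3)))*N = (1/(2*(-3 + N)))*N = N/(2*(-3 + N)))
-416*b(-16) = -208*(-16)/(-3 - 16) = -208*(-16)/(-19) = -208*(-16)*(-1)/19 = -416*8/19 = -3328/19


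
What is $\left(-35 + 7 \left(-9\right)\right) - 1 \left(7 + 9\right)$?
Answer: $-114$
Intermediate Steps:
$\left(-35 + 7 \left(-9\right)\right) - 1 \left(7 + 9\right) = \left(-35 - 63\right) - 1 \cdot 16 = -98 - 16 = -114$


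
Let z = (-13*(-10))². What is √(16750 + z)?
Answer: 5*√1346 ≈ 183.44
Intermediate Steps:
z = 16900 (z = 130² = 16900)
√(16750 + z) = √(16750 + 16900) = √33650 = 5*√1346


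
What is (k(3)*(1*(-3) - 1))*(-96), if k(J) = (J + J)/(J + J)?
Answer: 384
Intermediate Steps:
k(J) = 1 (k(J) = (2*J)/((2*J)) = (2*J)*(1/(2*J)) = 1)
(k(3)*(1*(-3) - 1))*(-96) = (1*(1*(-3) - 1))*(-96) = (1*(-3 - 1))*(-96) = (1*(-4))*(-96) = -4*(-96) = 384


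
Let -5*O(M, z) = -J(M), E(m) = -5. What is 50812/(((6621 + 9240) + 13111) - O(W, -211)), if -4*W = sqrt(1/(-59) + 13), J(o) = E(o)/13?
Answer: 660556/376637 ≈ 1.7538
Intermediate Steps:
J(o) = -5/13
W = -sqrt(45194)/236 (W = -sqrt(1/(-59) + 13)/4 = -sqrt(-1/59 + 13)/4 = -sqrt(45194)/236 ≈ -0.90080)
O(M, z) = -1/13 (O(M, z) = -(-1)*(-5)/(5*13) = -1/5*5/13 = -1/13)
50812/(((6621 + 9240) + 13111) - O(W, -211)) = 50812/(((6621 + 9240) + 13111) - 1*(-1/13)) = 50812/((15861 + 13111) + 1/13) = 50812/(28972 + 1/13) = 50812/(376637/13) = 50812*(13/376637) = 660556/376637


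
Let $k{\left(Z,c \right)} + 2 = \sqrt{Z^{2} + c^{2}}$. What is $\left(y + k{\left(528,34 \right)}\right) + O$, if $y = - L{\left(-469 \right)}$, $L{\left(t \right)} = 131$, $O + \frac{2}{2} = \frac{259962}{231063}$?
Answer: $- \frac{10234160}{77021} + 2 \sqrt{69985} \approx 396.22$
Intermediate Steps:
$O = \frac{9633}{77021}$ ($O = -1 + \frac{259962}{231063} = -1 + 259962 \cdot \frac{1}{231063} = -1 + \frac{86654}{77021} = \frac{9633}{77021} \approx 0.12507$)
$k{\left(Z,c \right)} = -2 + \sqrt{Z^{2} + c^{2}}$
$y = -131$ ($y = \left(-1\right) 131 = -131$)
$\left(y + k{\left(528,34 \right)}\right) + O = \left(-131 - \left(2 - \sqrt{528^{2} + 34^{2}}\right)\right) + \frac{9633}{77021} = \left(-131 - \left(2 - \sqrt{278784 + 1156}\right)\right) + \frac{9633}{77021} = \left(-131 - \left(2 - \sqrt{279940}\right)\right) + \frac{9633}{77021} = \left(-131 - \left(2 - 2 \sqrt{69985}\right)\right) + \frac{9633}{77021} = \left(-133 + 2 \sqrt{69985}\right) + \frac{9633}{77021} = - \frac{10234160}{77021} + 2 \sqrt{69985}$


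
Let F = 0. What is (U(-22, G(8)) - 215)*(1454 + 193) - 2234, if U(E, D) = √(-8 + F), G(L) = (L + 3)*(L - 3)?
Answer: -356339 + 3294*I*√2 ≈ -3.5634e+5 + 4658.4*I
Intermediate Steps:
G(L) = (-3 + L)*(3 + L) (G(L) = (3 + L)*(-3 + L) = (-3 + L)*(3 + L))
U(E, D) = 2*I*√2 (U(E, D) = √(-8 + 0) = √(-8) = 2*I*√2)
(U(-22, G(8)) - 215)*(1454 + 193) - 2234 = (2*I*√2 - 215)*(1454 + 193) - 2234 = (-215 + 2*I*√2)*1647 - 2234 = (-354105 + 3294*I*√2) - 2234 = -356339 + 3294*I*√2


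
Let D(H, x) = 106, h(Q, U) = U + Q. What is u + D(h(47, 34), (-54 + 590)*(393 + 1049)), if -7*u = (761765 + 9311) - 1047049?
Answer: 276715/7 ≈ 39531.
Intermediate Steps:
h(Q, U) = Q + U
u = 275973/7 (u = -((761765 + 9311) - 1047049)/7 = -(771076 - 1047049)/7 = -⅐*(-275973) = 275973/7 ≈ 39425.)
u + D(h(47, 34), (-54 + 590)*(393 + 1049)) = 275973/7 + 106 = 276715/7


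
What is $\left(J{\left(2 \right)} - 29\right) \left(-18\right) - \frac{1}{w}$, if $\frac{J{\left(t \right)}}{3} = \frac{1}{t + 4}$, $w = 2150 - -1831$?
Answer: $\frac{2042252}{3981} \approx 513.0$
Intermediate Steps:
$w = 3981$ ($w = 2150 + 1831 = 3981$)
$J{\left(t \right)} = \frac{3}{4 + t}$ ($J{\left(t \right)} = \frac{3}{t + 4} = \frac{3}{4 + t}$)
$\left(J{\left(2 \right)} - 29\right) \left(-18\right) - \frac{1}{w} = \left(\frac{3}{4 + 2} - 29\right) \left(-18\right) - \frac{1}{3981} = \left(\frac{3}{6} - 29\right) \left(-18\right) - \frac{1}{3981} = \left(3 \cdot \frac{1}{6} - 29\right) \left(-18\right) - \frac{1}{3981} = \left(\frac{1}{2} - 29\right) \left(-18\right) - \frac{1}{3981} = \left(- \frac{57}{2}\right) \left(-18\right) - \frac{1}{3981} = 513 - \frac{1}{3981} = \frac{2042252}{3981}$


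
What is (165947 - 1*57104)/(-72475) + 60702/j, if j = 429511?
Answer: -42349888323/31128809725 ≈ -1.3605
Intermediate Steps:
(165947 - 1*57104)/(-72475) + 60702/j = (165947 - 1*57104)/(-72475) + 60702/429511 = (165947 - 57104)*(-1/72475) + 60702*(1/429511) = 108843*(-1/72475) + 60702/429511 = -108843/72475 + 60702/429511 = -42349888323/31128809725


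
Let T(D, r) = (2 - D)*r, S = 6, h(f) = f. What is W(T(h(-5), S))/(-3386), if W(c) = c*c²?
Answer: -37044/1693 ≈ -21.881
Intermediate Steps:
T(D, r) = r*(2 - D)
W(c) = c³
W(T(h(-5), S))/(-3386) = (6*(2 - 1*(-5)))³/(-3386) = (6*(2 + 5))³*(-1/3386) = (6*7)³*(-1/3386) = 42³*(-1/3386) = 74088*(-1/3386) = -37044/1693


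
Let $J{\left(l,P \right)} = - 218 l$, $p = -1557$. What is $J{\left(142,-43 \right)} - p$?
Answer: $-29399$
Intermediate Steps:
$J{\left(142,-43 \right)} - p = \left(-218\right) 142 - -1557 = -30956 + 1557 = -29399$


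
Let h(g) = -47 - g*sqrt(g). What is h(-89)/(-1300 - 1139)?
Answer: 47/2439 - 89*I*sqrt(89)/2439 ≈ 0.01927 - 0.34425*I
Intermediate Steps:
h(g) = -47 - g**(3/2)
h(-89)/(-1300 - 1139) = (-47 - (-89)**(3/2))/(-1300 - 1139) = (-47 - (-89)*I*sqrt(89))/(-2439) = (-47 + 89*I*sqrt(89))*(-1/2439) = 47/2439 - 89*I*sqrt(89)/2439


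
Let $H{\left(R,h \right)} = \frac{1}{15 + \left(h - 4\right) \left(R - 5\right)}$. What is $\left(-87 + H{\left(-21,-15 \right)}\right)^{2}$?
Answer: $\frac{1960895524}{259081} \approx 7568.7$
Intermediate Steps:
$H{\left(R,h \right)} = \frac{1}{15 + \left(-5 + R\right) \left(-4 + h\right)}$ ($H{\left(R,h \right)} = \frac{1}{15 + \left(-4 + h\right) \left(-5 + R\right)} = \frac{1}{15 + \left(-5 + R\right) \left(-4 + h\right)}$)
$\left(-87 + H{\left(-21,-15 \right)}\right)^{2} = \left(-87 + \frac{1}{35 - -75 - -84 - -315}\right)^{2} = \left(-87 + \frac{1}{35 + 75 + 84 + 315}\right)^{2} = \left(-87 + \frac{1}{509}\right)^{2} = \left(- \frac{44282}{509}\right)^{2} = \frac{1960895524}{259081}$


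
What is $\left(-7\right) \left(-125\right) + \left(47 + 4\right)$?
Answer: $926$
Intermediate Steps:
$\left(-7\right) \left(-125\right) + \left(47 + 4\right) = 875 + 51 = 926$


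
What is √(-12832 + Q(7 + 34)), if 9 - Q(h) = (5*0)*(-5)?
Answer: I*√12823 ≈ 113.24*I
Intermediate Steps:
Q(h) = 9 (Q(h) = 9 - 5*0*(-5) = 9 - 0*(-5) = 9 - 1*0 = 9 + 0 = 9)
√(-12832 + Q(7 + 34)) = √(-12832 + 9) = √(-12823) = I*√12823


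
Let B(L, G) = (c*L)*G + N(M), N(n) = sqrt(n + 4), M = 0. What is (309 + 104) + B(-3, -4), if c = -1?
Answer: 403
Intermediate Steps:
N(n) = sqrt(4 + n)
B(L, G) = 2 - G*L (B(L, G) = (-L)*G + sqrt(4 + 0) = -G*L + sqrt(4) = -G*L + 2 = 2 - G*L)
(309 + 104) + B(-3, -4) = (309 + 104) + (2 - 1*(-4)*(-3)) = 413 + (2 - 12) = 413 - 10 = 403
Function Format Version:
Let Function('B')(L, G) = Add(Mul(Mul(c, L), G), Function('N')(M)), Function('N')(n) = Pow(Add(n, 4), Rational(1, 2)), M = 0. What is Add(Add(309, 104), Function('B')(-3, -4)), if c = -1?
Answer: 403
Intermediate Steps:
Function('N')(n) = Pow(Add(4, n), Rational(1, 2))
Function('B')(L, G) = Add(2, Mul(-1, G, L)) (Function('B')(L, G) = Add(Mul(Mul(-1, L), G), Pow(Add(4, 0), Rational(1, 2))) = Add(Mul(-1, G, L), Pow(4, Rational(1, 2))) = Add(Mul(-1, G, L), 2) = Add(2, Mul(-1, G, L)))
Add(Add(309, 104), Function('B')(-3, -4)) = Add(Add(309, 104), Add(2, Mul(-1, -4, -3))) = Add(413, Add(2, -12)) = Add(413, -10) = 403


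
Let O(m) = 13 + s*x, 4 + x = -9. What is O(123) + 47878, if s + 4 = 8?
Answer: 47839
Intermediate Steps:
x = -13 (x = -4 - 9 = -13)
s = 4 (s = -4 + 8 = 4)
O(m) = -39 (O(m) = 13 + 4*(-13) = 13 - 52 = -39)
O(123) + 47878 = -39 + 47878 = 47839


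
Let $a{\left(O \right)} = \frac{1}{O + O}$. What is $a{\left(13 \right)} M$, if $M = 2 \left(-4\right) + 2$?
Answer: $- \frac{3}{13} \approx -0.23077$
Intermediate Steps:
$a{\left(O \right)} = \frac{1}{2 O}$
$M = -6$ ($M = -8 + 2 = -6$)
$a{\left(13 \right)} M = \frac{1}{2 \cdot 13} \left(-6\right) = \frac{1}{2} \cdot \frac{1}{13} \left(-6\right) = \frac{1}{26} \left(-6\right) = - \frac{3}{13}$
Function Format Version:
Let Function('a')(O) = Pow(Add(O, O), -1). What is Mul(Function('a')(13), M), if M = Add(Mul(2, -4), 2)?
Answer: Rational(-3, 13) ≈ -0.23077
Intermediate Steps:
Function('a')(O) = Mul(Rational(1, 2), Pow(O, -1)) (Function('a')(O) = Pow(Mul(2, O), -1) = Mul(Rational(1, 2), Pow(O, -1)))
M = -6 (M = Add(-8, 2) = -6)
Mul(Function('a')(13), M) = Mul(Mul(Rational(1, 2), Pow(13, -1)), -6) = Mul(Mul(Rational(1, 2), Rational(1, 13)), -6) = Mul(Rational(1, 26), -6) = Rational(-3, 13)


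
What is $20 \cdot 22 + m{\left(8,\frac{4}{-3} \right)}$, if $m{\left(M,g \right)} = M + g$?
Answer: $\frac{1340}{3} \approx 446.67$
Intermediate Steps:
$20 \cdot 22 + m{\left(8,\frac{4}{-3} \right)} = 20 \cdot 22 + \left(8 + \frac{4}{-3}\right) = 440 + \left(8 + 4 \left(- \frac{1}{3}\right)\right) = 440 + \left(8 - \frac{4}{3}\right) = 440 + \frac{20}{3} = \frac{1340}{3}$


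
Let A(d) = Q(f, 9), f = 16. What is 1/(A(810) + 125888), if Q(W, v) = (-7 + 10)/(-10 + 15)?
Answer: 5/629443 ≈ 7.9435e-6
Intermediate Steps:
Q(W, v) = ⅗ (Q(W, v) = 3/5 = 3*(⅕) = ⅗)
A(d) = ⅗
1/(A(810) + 125888) = 1/(⅗ + 125888) = 1/(629443/5) = 5/629443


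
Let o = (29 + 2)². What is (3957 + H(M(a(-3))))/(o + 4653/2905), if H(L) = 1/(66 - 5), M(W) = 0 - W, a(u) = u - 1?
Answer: 350601545/85288919 ≈ 4.1107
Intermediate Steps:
a(u) = -1 + u
M(W) = -W
o = 961 (o = 31² = 961)
H(L) = 1/61
(3957 + H(M(a(-3))))/(o + 4653/2905) = (3957 + 1/61)/(961 + 4653/2905) = 241378/(61*(961 + 4653*(1/2905))) = 241378/(61*(961 + 4653/2905)) = 241378/(61*(2796358/2905)) = (241378/61)*(2905/2796358) = 350601545/85288919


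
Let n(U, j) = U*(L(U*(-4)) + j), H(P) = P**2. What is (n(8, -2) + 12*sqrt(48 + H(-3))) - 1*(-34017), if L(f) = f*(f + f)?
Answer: 50385 + 12*sqrt(57) ≈ 50476.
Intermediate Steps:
L(f) = 2*f**2 (L(f) = f*(2*f) = 2*f**2)
n(U, j) = U*(j + 32*U**2) (n(U, j) = U*(2*(U*(-4))**2 + j) = U*(2*(-4*U)**2 + j) = U*(2*(16*U**2) + j) = U*(32*U**2 + j) = U*(j + 32*U**2))
(n(8, -2) + 12*sqrt(48 + H(-3))) - 1*(-34017) = (8*(-2 + 32*8**2) + 12*sqrt(48 + (-3)**2)) - 1*(-34017) = (8*(-2 + 32*64) + 12*sqrt(48 + 9)) + 34017 = (8*(-2 + 2048) + 12*sqrt(57)) + 34017 = (8*2046 + 12*sqrt(57)) + 34017 = (16368 + 12*sqrt(57)) + 34017 = 50385 + 12*sqrt(57)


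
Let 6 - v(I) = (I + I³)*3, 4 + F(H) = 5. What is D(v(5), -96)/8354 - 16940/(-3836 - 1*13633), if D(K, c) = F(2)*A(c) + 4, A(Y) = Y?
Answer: 69954806/72968013 ≈ 0.95870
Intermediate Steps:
F(H) = 1 (F(H) = -4 + 5 = 1)
v(I) = 6 - 3*I - 3*I³ (v(I) = 6 - (I + I³)*3 = 6 - (3*I + 3*I³) = 6 + (-3*I - 3*I³) = 6 - 3*I - 3*I³)
D(K, c) = 4 + c (D(K, c) = 1*c + 4 = c + 4 = 4 + c)
D(v(5), -96)/8354 - 16940/(-3836 - 1*13633) = (4 - 96)/8354 - 16940/(-3836 - 1*13633) = -92*1/8354 - 16940/(-3836 - 13633) = -46/4177 - 16940/(-17469) = -46/4177 - 16940*(-1/17469) = -46/4177 + 16940/17469 = 69954806/72968013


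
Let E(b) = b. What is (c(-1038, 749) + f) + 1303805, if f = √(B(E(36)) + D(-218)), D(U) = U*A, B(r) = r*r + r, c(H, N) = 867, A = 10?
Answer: 1304672 + 4*I*√53 ≈ 1.3047e+6 + 29.12*I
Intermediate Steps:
B(r) = r + r² (B(r) = r² + r = r + r²)
D(U) = 10*U (D(U) = U*10 = 10*U)
f = 4*I*√53 (f = √(36*(1 + 36) + 10*(-218)) = √(36*37 - 2180) = √(1332 - 2180) = √(-848) = 4*I*√53 ≈ 29.12*I)
(c(-1038, 749) + f) + 1303805 = (867 + 4*I*√53) + 1303805 = 1304672 + 4*I*√53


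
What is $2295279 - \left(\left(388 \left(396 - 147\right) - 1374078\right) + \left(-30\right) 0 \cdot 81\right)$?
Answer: $3572745$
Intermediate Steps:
$2295279 - \left(\left(388 \left(396 - 147\right) - 1374078\right) + \left(-30\right) 0 \cdot 81\right) = 2295279 - \left(\left(388 \cdot 249 - 1374078\right) + 0 \cdot 81\right) = 2295279 - \left(\left(96612 - 1374078\right) + 0\right) = 2295279 - \left(-1277466 + 0\right) = 2295279 - -1277466 = 2295279 + 1277466 = 3572745$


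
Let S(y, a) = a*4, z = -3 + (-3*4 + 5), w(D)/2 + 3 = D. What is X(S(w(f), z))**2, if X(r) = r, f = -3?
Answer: 1600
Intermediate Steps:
w(D) = -6 + 2*D
z = -10 (z = -3 + (-12 + 5) = -3 - 7 = -10)
S(y, a) = 4*a
X(S(w(f), z))**2 = (4*(-10))**2 = (-40)**2 = 1600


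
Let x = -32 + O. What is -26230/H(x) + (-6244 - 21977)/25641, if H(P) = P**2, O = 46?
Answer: -16145113/119658 ≈ -134.93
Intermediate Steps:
x = 14 (x = -32 + 46 = 14)
-26230/H(x) + (-6244 - 21977)/25641 = -26230/(14**2) + (-6244 - 21977)/25641 = -26230/196 - 28221*1/25641 = -26230*1/196 - 9407/8547 = -13115/98 - 9407/8547 = -16145113/119658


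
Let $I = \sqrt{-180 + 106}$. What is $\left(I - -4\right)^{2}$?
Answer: $\left(4 + i \sqrt{74}\right)^{2} \approx -58.0 + 68.819 i$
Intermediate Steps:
$I = i \sqrt{74}$ ($I = \sqrt{-74} = i \sqrt{74} \approx 8.6023 i$)
$\left(I - -4\right)^{2} = \left(i \sqrt{74} - -4\right)^{2} = \left(i \sqrt{74} + 4\right)^{2} = \left(4 + i \sqrt{74}\right)^{2}$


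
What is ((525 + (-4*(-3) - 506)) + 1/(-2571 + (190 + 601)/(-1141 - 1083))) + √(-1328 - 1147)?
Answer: 177277321/5718695 + 15*I*√11 ≈ 31.0 + 49.749*I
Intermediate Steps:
((525 + (-4*(-3) - 506)) + 1/(-2571 + (190 + 601)/(-1141 - 1083))) + √(-1328 - 1147) = ((525 + (12 - 506)) + 1/(-2571 + 791/(-2224))) + √(-2475) = ((525 - 494) + 1/(-2571 + 791*(-1/2224))) + 15*I*√11 = (31 + 1/(-2571 - 791/2224)) + 15*I*√11 = (31 + 1/(-5718695/2224)) + 15*I*√11 = (31 - 2224/5718695) + 15*I*√11 = 177277321/5718695 + 15*I*√11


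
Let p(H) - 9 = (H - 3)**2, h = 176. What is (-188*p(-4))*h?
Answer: -1919104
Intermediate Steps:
p(H) = 9 + (-3 + H)**2 (p(H) = 9 + (H - 3)**2 = 9 + (-3 + H)**2)
(-188*p(-4))*h = -188*(9 + (-3 - 4)**2)*176 = -188*(9 + (-7)**2)*176 = -188*(9 + 49)*176 = -188*58*176 = -10904*176 = -1919104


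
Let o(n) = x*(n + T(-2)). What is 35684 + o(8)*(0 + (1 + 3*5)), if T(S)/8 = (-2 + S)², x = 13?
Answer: 63972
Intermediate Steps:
T(S) = 8*(-2 + S)²
o(n) = 1664 + 13*n (o(n) = 13*(n + 8*(-2 - 2)²) = 13*(n + 8*(-4)²) = 13*(n + 8*16) = 13*(n + 128) = 13*(128 + n) = 1664 + 13*n)
35684 + o(8)*(0 + (1 + 3*5)) = 35684 + (1664 + 13*8)*(0 + (1 + 3*5)) = 35684 + (1664 + 104)*(0 + (1 + 15)) = 35684 + 1768*(0 + 16) = 35684 + 1768*16 = 35684 + 28288 = 63972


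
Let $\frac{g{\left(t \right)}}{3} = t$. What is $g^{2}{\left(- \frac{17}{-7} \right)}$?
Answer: $\frac{2601}{49} \approx 53.082$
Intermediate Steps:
$g{\left(t \right)} = 3 t$
$g^{2}{\left(- \frac{17}{-7} \right)} = \left(3 \left(- \frac{17}{-7}\right)\right)^{2} = \left(3 \left(\left(-17\right) \left(- \frac{1}{7}\right)\right)\right)^{2} = \left(3 \cdot \frac{17}{7}\right)^{2} = \left(\frac{51}{7}\right)^{2} = \frac{2601}{49}$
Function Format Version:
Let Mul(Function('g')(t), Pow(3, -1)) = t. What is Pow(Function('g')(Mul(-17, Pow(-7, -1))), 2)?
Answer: Rational(2601, 49) ≈ 53.082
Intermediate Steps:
Function('g')(t) = Mul(3, t)
Pow(Function('g')(Mul(-17, Pow(-7, -1))), 2) = Pow(Mul(3, Mul(-17, Pow(-7, -1))), 2) = Pow(Mul(3, Mul(-17, Rational(-1, 7))), 2) = Pow(Mul(3, Rational(17, 7)), 2) = Pow(Rational(51, 7), 2) = Rational(2601, 49)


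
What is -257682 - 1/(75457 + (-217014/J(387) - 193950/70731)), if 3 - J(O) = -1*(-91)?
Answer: -6943122205482766/26944537085 ≈ -2.5768e+5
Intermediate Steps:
J(O) = -88 (J(O) = 3 - (-1)*(-91) = 3 - 1*91 = 3 - 91 = -88)
-257682 - 1/(75457 + (-217014/J(387) - 193950/70731)) = -257682 - 1/(75457 + (-217014/(-88) - 193950/70731)) = -257682 - 1/(75457 + (-217014*(-1/88) - 193950*1/70731)) = -257682 - 1/(75457 + (108507/44 - 21550/7859)) = -257682 - 1/(75457 + 851808313/345796) = -257682 - 1/26944537085/345796 = -257682 - 1*345796/26944537085 = -257682 - 345796/26944537085 = -6943122205482766/26944537085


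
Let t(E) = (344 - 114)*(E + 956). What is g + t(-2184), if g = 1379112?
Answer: 1096672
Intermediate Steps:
t(E) = 219880 + 230*E (t(E) = 230*(956 + E) = 219880 + 230*E)
g + t(-2184) = 1379112 + (219880 + 230*(-2184)) = 1379112 + (219880 - 502320) = 1379112 - 282440 = 1096672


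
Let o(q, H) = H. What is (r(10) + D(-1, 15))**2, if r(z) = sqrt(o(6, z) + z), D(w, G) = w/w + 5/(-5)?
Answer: 20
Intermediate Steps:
D(w, G) = 0 (D(w, G) = 1 + 5*(-1/5) = 1 - 1 = 0)
r(z) = sqrt(2)*sqrt(z) (r(z) = sqrt(z + z) = sqrt(2*z) = sqrt(2)*sqrt(z))
(r(10) + D(-1, 15))**2 = (sqrt(2)*sqrt(10) + 0)**2 = (2*sqrt(5) + 0)**2 = (2*sqrt(5))**2 = 20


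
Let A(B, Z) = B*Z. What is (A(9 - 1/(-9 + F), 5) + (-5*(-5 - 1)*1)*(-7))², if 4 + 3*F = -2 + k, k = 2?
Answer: 26010000/961 ≈ 27066.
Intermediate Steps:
F = -4/3 (F = -4/3 + (-2 + 2)/3 = -4/3 + (⅓)*0 = -4/3 + 0 = -4/3 ≈ -1.3333)
(A(9 - 1/(-9 + F), 5) + (-5*(-5 - 1)*1)*(-7))² = ((9 - 1/(-9 - 4/3))*5 + (-5*(-5 - 1)*1)*(-7))² = ((9 - 1/(-31/3))*5 + (-5*(-6)*1)*(-7))² = ((9 - 1*(-3/31))*5 + (30*1)*(-7))² = ((9 + 3/31)*5 + 30*(-7))² = ((282/31)*5 - 210)² = (1410/31 - 210)² = (-5100/31)² = 26010000/961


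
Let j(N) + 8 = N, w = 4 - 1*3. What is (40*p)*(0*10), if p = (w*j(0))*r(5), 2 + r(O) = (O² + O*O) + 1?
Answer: 0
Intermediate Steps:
w = 1 (w = 4 - 3 = 1)
j(N) = -8 + N
r(O) = -1 + 2*O² (r(O) = -2 + ((O² + O*O) + 1) = -2 + ((O² + O²) + 1) = -2 + (2*O² + 1) = -2 + (1 + 2*O²) = -1 + 2*O²)
p = -392 (p = (1*(-8 + 0))*(-1 + 2*5²) = (1*(-8))*(-1 + 2*25) = -8*(-1 + 50) = -8*49 = -392)
(40*p)*(0*10) = (40*(-392))*(0*10) = -15680*0 = 0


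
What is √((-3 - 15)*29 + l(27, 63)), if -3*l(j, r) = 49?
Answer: I*√4845/3 ≈ 23.202*I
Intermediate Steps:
l(j, r) = -49/3 (l(j, r) = -⅓*49 = -49/3)
√((-3 - 15)*29 + l(27, 63)) = √((-3 - 15)*29 - 49/3) = √(-18*29 - 49/3) = √(-522 - 49/3) = √(-1615/3) = I*√4845/3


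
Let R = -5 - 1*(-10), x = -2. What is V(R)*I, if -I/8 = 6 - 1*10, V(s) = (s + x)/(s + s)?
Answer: 48/5 ≈ 9.6000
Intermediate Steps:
R = 5 (R = -5 + 10 = 5)
V(s) = (-2 + s)/(2*s) (V(s) = (s - 2)/(s + s) = (-2 + s)/((2*s)) = (-2 + s)*(1/(2*s)) = (-2 + s)/(2*s))
I = 32 (I = -8*(6 - 1*10) = -8*(6 - 10) = -8*(-4) = 32)
V(R)*I = ((½)*(-2 + 5)/5)*32 = ((½)*(⅕)*3)*32 = (3/10)*32 = 48/5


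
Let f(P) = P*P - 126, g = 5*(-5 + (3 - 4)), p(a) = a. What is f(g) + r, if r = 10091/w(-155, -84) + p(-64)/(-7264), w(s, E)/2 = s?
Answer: 52176343/70370 ≈ 741.46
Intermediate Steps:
w(s, E) = 2*s
g = -30 (g = 5*(-5 - 1) = 5*(-6) = -30)
f(P) = -126 + P² (f(P) = P² - 126 = -126 + P²)
r = -2290037/70370 (r = 10091/((2*(-155))) - 64/(-7264) = 10091/(-310) - 64*(-1/7264) = 10091*(-1/310) + 2/227 = -10091/310 + 2/227 = -2290037/70370 ≈ -32.543)
f(g) + r = (-126 + (-30)²) - 2290037/70370 = (-126 + 900) - 2290037/70370 = 774 - 2290037/70370 = 52176343/70370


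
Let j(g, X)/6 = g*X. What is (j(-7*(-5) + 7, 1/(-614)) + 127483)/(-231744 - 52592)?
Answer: -39137155/87291152 ≈ -0.44835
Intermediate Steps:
j(g, X) = 6*X*g (j(g, X) = 6*(g*X) = 6*(X*g) = 6*X*g)
(j(-7*(-5) + 7, 1/(-614)) + 127483)/(-231744 - 52592) = (6*(-7*(-5) + 7)/(-614) + 127483)/(-231744 - 52592) = (6*(-1/614)*(35 + 7) + 127483)/(-284336) = (6*(-1/614)*42 + 127483)*(-1/284336) = (-126/307 + 127483)*(-1/284336) = (39137155/307)*(-1/284336) = -39137155/87291152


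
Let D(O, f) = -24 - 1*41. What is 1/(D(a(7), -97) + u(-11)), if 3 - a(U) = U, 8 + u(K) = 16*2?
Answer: -1/41 ≈ -0.024390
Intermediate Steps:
u(K) = 24 (u(K) = -8 + 16*2 = -8 + 32 = 24)
a(U) = 3 - U
D(O, f) = -65 (D(O, f) = -24 - 41 = -65)
1/(D(a(7), -97) + u(-11)) = 1/(-65 + 24) = 1/(-41) = -1/41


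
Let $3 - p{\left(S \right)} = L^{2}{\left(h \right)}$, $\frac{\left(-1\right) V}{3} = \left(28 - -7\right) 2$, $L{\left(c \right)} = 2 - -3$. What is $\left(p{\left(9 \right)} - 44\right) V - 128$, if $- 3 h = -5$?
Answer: $13732$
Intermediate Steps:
$h = \frac{5}{3}$ ($h = \left(- \frac{1}{3}\right) \left(-5\right) = \frac{5}{3} \approx 1.6667$)
$L{\left(c \right)} = 5$ ($L{\left(c \right)} = 2 + 3 = 5$)
$V = -210$ ($V = - 3 \left(28 - -7\right) 2 = - 3 \left(28 + 7\right) 2 = - 3 \cdot 35 \cdot 2 = \left(-3\right) 70 = -210$)
$p{\left(S \right)} = -22$ ($p{\left(S \right)} = 3 - 5^{2} = 3 - 25 = -22$)
$\left(p{\left(9 \right)} - 44\right) V - 128 = \left(-22 - 44\right) \left(-210\right) - 128 = \left(-66\right) \left(-210\right) - 128 = 13860 - 128 = 13732$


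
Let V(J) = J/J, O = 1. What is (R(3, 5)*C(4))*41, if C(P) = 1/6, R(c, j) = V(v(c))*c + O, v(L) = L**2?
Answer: 82/3 ≈ 27.333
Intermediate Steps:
V(J) = 1
R(c, j) = 1 + c (R(c, j) = 1*c + 1 = c + 1 = 1 + c)
C(P) = 1/6
(R(3, 5)*C(4))*41 = ((1 + 3)*(1/6))*41 = (4*(1/6))*41 = (2/3)*41 = 82/3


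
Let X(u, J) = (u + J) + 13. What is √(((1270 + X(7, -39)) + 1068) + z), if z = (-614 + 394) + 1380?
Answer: 7*√71 ≈ 58.983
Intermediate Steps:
X(u, J) = 13 + J + u (X(u, J) = (J + u) + 13 = 13 + J + u)
z = 1160 (z = -220 + 1380 = 1160)
√(((1270 + X(7, -39)) + 1068) + z) = √(((1270 + (13 - 39 + 7)) + 1068) + 1160) = √(((1270 - 19) + 1068) + 1160) = √((1251 + 1068) + 1160) = √(2319 + 1160) = √3479 = 7*√71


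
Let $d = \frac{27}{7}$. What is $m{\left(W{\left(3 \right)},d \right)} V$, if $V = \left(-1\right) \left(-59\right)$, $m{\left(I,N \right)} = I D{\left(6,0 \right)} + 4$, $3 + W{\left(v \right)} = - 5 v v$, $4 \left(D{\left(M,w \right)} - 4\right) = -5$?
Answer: $-7552$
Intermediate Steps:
$D{\left(M,w \right)} = \frac{11}{4}$ ($D{\left(M,w \right)} = 4 + \frac{1}{4} \left(-5\right) = 4 - \frac{5}{4} = \frac{11}{4}$)
$d = \frac{27}{7}$ ($d = 27 \cdot \frac{1}{7} = \frac{27}{7} \approx 3.8571$)
$W{\left(v \right)} = -3 - 5 v^{2}$ ($W{\left(v \right)} = -3 + - 5 v v = -3 - 5 v^{2}$)
$m{\left(I,N \right)} = 4 + \frac{11 I}{4}$ ($m{\left(I,N \right)} = I \frac{11}{4} + 4 = \frac{11 I}{4} + 4 = 4 + \frac{11 I}{4}$)
$V = 59$
$m{\left(W{\left(3 \right)},d \right)} V = \left(4 + \frac{11 \left(-3 - 5 \cdot 3^{2}\right)}{4}\right) 59 = \left(4 + \frac{11 \left(-3 - 45\right)}{4}\right) 59 = \left(4 + \frac{11}{4} \left(-48\right)\right) 59 = \left(4 - 132\right) 59 = \left(-128\right) 59 = -7552$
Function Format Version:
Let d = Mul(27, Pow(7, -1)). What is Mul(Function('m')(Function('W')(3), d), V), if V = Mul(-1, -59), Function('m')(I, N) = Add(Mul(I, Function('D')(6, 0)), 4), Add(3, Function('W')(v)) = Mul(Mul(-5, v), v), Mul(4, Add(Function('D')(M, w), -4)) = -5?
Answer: -7552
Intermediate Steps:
Function('D')(M, w) = Rational(11, 4) (Function('D')(M, w) = Add(4, Mul(Rational(1, 4), -5)) = Add(4, Rational(-5, 4)) = Rational(11, 4))
d = Rational(27, 7) (d = Mul(27, Rational(1, 7)) = Rational(27, 7) ≈ 3.8571)
Function('W')(v) = Add(-3, Mul(-5, Pow(v, 2))) (Function('W')(v) = Add(-3, Mul(Mul(-5, v), v)) = Add(-3, Mul(-5, Pow(v, 2))))
Function('m')(I, N) = Add(4, Mul(Rational(11, 4), I)) (Function('m')(I, N) = Add(Mul(I, Rational(11, 4)), 4) = Add(Mul(Rational(11, 4), I), 4) = Add(4, Mul(Rational(11, 4), I)))
V = 59
Mul(Function('m')(Function('W')(3), d), V) = Mul(Add(4, Mul(Rational(11, 4), Add(-3, Mul(-5, Pow(3, 2))))), 59) = Mul(Add(4, Mul(Rational(11, 4), Add(-3, Mul(-5, 9)))), 59) = Mul(Add(4, Mul(Rational(11, 4), Add(-3, -45))), 59) = Mul(Add(4, Mul(Rational(11, 4), -48)), 59) = Mul(Add(4, -132), 59) = Mul(-128, 59) = -7552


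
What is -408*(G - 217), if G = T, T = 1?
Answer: 88128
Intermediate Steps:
G = 1
-408*(G - 217) = -408*(1 - 217) = -408*(-216) = 88128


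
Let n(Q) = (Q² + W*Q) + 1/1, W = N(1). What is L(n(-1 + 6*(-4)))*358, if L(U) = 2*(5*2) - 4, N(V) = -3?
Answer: 5728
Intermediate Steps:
W = -3
n(Q) = 1 + Q² - 3*Q (n(Q) = (Q² - 3*Q) + 1/1 = (Q² - 3*Q) + 1 = 1 + Q² - 3*Q)
L(U) = 16 (L(U) = 2*10 - 4 = 20 - 4 = 16)
L(n(-1 + 6*(-4)))*358 = 16*358 = 5728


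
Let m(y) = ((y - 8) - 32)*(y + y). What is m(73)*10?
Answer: 48180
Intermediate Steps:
m(y) = 2*y*(-40 + y) (m(y) = ((-8 + y) - 32)*(2*y) = (-40 + y)*(2*y) = 2*y*(-40 + y))
m(73)*10 = (2*73*(-40 + 73))*10 = (2*73*33)*10 = 4818*10 = 48180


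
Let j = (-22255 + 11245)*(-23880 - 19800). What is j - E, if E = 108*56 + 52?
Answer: 480910700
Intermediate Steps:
j = 480916800 (j = -11010*(-43680) = 480916800)
E = 6100 (E = 6048 + 52 = 6100)
j - E = 480916800 - 1*6100 = 480916800 - 6100 = 480910700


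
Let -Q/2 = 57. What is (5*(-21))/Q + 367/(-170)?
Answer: -1999/1615 ≈ -1.2378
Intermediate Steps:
Q = -114 (Q = -2*57 = -114)
(5*(-21))/Q + 367/(-170) = (5*(-21))/(-114) + 367/(-170) = -105*(-1/114) + 367*(-1/170) = 35/38 - 367/170 = -1999/1615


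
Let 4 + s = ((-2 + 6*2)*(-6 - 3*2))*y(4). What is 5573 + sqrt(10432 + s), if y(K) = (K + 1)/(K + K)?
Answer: 5573 + sqrt(10353) ≈ 5674.8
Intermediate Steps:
y(K) = (1 + K)/(2*K) (y(K) = (1 + K)/((2*K)) = (1 + K)*(1/(2*K)) = (1 + K)/(2*K))
s = -79 (s = -4 + ((-2 + 6*2)*(-6 - 3*2))*((1/2)*(1 + 4)/4) = -4 + ((-2 + 12)*(-6 - 1*6))*((1/2)*(1/4)*5) = -4 + (10*(-6 - 6))*(5/8) = -4 + (10*(-12))*(5/8) = -4 - 120*5/8 = -4 - 75 = -79)
5573 + sqrt(10432 + s) = 5573 + sqrt(10432 - 79) = 5573 + sqrt(10353)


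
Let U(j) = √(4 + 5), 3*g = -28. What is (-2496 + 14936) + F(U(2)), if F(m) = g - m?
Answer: 37283/3 ≈ 12428.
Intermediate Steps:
g = -28/3 (g = (⅓)*(-28) = -28/3 ≈ -9.3333)
U(j) = 3 (U(j) = √9 = 3)
F(m) = -28/3 - m
(-2496 + 14936) + F(U(2)) = (-2496 + 14936) + (-28/3 - 1*3) = 12440 + (-28/3 - 3) = 12440 - 37/3 = 37283/3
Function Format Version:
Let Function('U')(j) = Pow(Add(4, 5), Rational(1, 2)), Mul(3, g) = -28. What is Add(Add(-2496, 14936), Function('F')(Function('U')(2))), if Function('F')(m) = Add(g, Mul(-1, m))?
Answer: Rational(37283, 3) ≈ 12428.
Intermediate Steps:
g = Rational(-28, 3) (g = Mul(Rational(1, 3), -28) = Rational(-28, 3) ≈ -9.3333)
Function('U')(j) = 3 (Function('U')(j) = Pow(9, Rational(1, 2)) = 3)
Function('F')(m) = Add(Rational(-28, 3), Mul(-1, m))
Add(Add(-2496, 14936), Function('F')(Function('U')(2))) = Add(Add(-2496, 14936), Add(Rational(-28, 3), Mul(-1, 3))) = Add(12440, Add(Rational(-28, 3), -3)) = Add(12440, Rational(-37, 3)) = Rational(37283, 3)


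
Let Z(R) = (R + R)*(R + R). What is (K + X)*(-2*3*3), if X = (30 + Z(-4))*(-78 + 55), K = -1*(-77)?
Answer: 37530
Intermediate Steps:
Z(R) = 4*R² (Z(R) = (2*R)*(2*R) = 4*R²)
K = 77
X = -2162 (X = (30 + 4*(-4)²)*(-78 + 55) = (30 + 4*16)*(-23) = (30 + 64)*(-23) = 94*(-23) = -2162)
(K + X)*(-2*3*3) = (77 - 2162)*(-2*3*3) = -(-12510)*3 = -2085*(-18) = 37530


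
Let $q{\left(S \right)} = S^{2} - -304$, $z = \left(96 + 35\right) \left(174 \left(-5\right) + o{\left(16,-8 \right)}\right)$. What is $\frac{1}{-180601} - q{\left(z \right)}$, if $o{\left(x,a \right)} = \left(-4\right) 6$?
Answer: $- \frac{2477067203269301}{180601} \approx -1.3716 \cdot 10^{10}$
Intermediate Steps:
$o{\left(x,a \right)} = -24$
$z = -117114$ ($z = \left(96 + 35\right) \left(174 \left(-5\right) - 24\right) = 131 \left(-870 - 24\right) = 131 \left(-894\right) = -117114$)
$q{\left(S \right)} = 304 + S^{2}$ ($q{\left(S \right)} = S^{2} + 304 = 304 + S^{2}$)
$\frac{1}{-180601} - q{\left(z \right)} = \frac{1}{-180601} - \left(304 + \left(-117114\right)^{2}\right) = - \frac{1}{180601} - \left(304 + 13715688996\right) = - \frac{1}{180601} - 13715689300 = - \frac{2477067203269301}{180601}$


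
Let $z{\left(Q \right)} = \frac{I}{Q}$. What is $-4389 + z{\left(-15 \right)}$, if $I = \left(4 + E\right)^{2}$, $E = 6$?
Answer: $- \frac{13187}{3} \approx -4395.7$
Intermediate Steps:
$I = 100$ ($I = \left(4 + 6\right)^{2} = 10^{2} = 100$)
$z{\left(Q \right)} = \frac{100}{Q}$
$-4389 + z{\left(-15 \right)} = -4389 + \frac{100}{-15} = -4389 + 100 \left(- \frac{1}{15}\right) = -4389 - \frac{20}{3} = - \frac{13187}{3}$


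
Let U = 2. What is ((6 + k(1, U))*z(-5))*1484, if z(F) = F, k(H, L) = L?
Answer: -59360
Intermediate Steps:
((6 + k(1, U))*z(-5))*1484 = ((6 + 2)*(-5))*1484 = (8*(-5))*1484 = -40*1484 = -59360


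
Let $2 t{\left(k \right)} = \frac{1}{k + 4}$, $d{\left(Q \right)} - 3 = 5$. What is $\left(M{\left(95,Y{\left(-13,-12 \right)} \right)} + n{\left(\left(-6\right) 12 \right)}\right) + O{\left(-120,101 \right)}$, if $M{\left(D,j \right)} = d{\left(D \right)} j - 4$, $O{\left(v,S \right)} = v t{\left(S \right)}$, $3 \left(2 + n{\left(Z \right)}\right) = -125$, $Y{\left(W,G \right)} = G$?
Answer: $- \frac{3029}{21} \approx -144.24$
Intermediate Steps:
$d{\left(Q \right)} = 8$ ($d{\left(Q \right)} = 3 + 5 = 8$)
$n{\left(Z \right)} = - \frac{131}{3}$ ($n{\left(Z \right)} = -2 + \frac{1}{3} \left(-125\right) = -2 - \frac{125}{3} = - \frac{131}{3}$)
$t{\left(k \right)} = \frac{1}{2 \left(4 + k\right)}$ ($t{\left(k \right)} = \frac{1}{2 \left(k + 4\right)} = \frac{1}{2 \left(4 + k\right)}$)
$O{\left(v,S \right)} = \frac{v}{2 \left(4 + S\right)}$ ($O{\left(v,S \right)} = v \frac{1}{2 \left(4 + S\right)} = \frac{v}{2 \left(4 + S\right)}$)
$M{\left(D,j \right)} = -4 + 8 j$ ($M{\left(D,j \right)} = 8 j - 4 = -4 + 8 j$)
$\left(M{\left(95,Y{\left(-13,-12 \right)} \right)} + n{\left(\left(-6\right) 12 \right)}\right) + O{\left(-120,101 \right)} = \left(\left(-4 + 8 \left(-12\right)\right) - \frac{131}{3}\right) + \frac{1}{2} \left(-120\right) \frac{1}{4 + 101} = \left(\left(-4 - 96\right) - \frac{131}{3}\right) + \frac{1}{2} \left(-120\right) \frac{1}{105} = \left(-100 - \frac{131}{3}\right) + \frac{1}{2} \left(-120\right) \frac{1}{105} = - \frac{431}{3} - \frac{4}{7} = - \frac{3029}{21}$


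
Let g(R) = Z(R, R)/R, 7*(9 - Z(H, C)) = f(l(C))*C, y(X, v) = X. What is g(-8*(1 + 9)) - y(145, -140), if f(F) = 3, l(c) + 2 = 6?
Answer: -81503/560 ≈ -145.54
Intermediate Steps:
l(c) = 4 (l(c) = -2 + 6 = 4)
Z(H, C) = 9 - 3*C/7
g(R) = (9 - 3*R/7)/R
g(-8*(1 + 9)) - y(145, -140) = (-3/7 + 9/((-8*(1 + 9)))) - 1*145 = (-3/7 + 9/((-8*10))) - 145 = (-3/7 + 9/(-80)) - 145 = (-3/7 + 9*(-1/80)) - 145 = (-3/7 - 9/80) - 145 = -303/560 - 145 = -81503/560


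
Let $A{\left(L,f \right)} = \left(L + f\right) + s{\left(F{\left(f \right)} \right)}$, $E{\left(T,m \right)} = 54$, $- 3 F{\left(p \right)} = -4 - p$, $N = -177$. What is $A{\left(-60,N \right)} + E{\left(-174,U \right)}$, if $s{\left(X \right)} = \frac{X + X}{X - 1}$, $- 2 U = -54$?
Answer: $- \frac{15931}{88} \approx -181.03$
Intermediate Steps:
$U = 27$ ($U = \left(- \frac{1}{2}\right) \left(-54\right) = 27$)
$F{\left(p \right)} = \frac{4}{3} + \frac{p}{3}$ ($F{\left(p \right)} = - \frac{-4 - p}{3} = \frac{4}{3} + \frac{p}{3}$)
$s{\left(X \right)} = \frac{2 X}{-1 + X}$
$A{\left(L,f \right)} = L + f + \frac{2 \left(\frac{4}{3} + \frac{f}{3}\right)}{\frac{1}{3} + \frac{f}{3}}$ ($A{\left(L,f \right)} = \left(L + f\right) + \frac{2 \left(\frac{4}{3} + \frac{f}{3}\right)}{-1 + \left(\frac{4}{3} + \frac{f}{3}\right)} = \left(L + f\right) + \frac{2 \left(\frac{4}{3} + \frac{f}{3}\right)}{\frac{1}{3} + \frac{f}{3}} = L + f + \frac{2 \left(\frac{4}{3} + \frac{f}{3}\right)}{\frac{1}{3} + \frac{f}{3}}$)
$A{\left(-60,N \right)} + E{\left(-174,U \right)} = \frac{8 + 2 \left(-177\right) + \left(1 - 177\right) \left(-60 - 177\right)}{1 - 177} + 54 = \frac{8 - 354 - -41712}{-176} + 54 = - \frac{8 - 354 + 41712}{176} + 54 = \left(- \frac{1}{176}\right) 41366 + 54 = - \frac{20683}{88} + 54 = - \frac{15931}{88}$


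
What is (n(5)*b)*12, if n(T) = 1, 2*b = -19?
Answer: -114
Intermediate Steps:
b = -19/2 (b = (1/2)*(-19) = -19/2 ≈ -9.5000)
(n(5)*b)*12 = (1*(-19/2))*12 = -19/2*12 = -114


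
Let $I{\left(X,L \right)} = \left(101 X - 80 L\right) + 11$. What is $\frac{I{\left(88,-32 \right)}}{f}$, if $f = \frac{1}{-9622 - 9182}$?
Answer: $-215475036$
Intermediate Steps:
$I{\left(X,L \right)} = 11 - 80 L + 101 X$ ($I{\left(X,L \right)} = \left(- 80 L + 101 X\right) + 11 = 11 - 80 L + 101 X$)
$f = - \frac{1}{18804}$ ($f = \frac{1}{-18804} = - \frac{1}{18804} \approx -5.318 \cdot 10^{-5}$)
$\frac{I{\left(88,-32 \right)}}{f} = \frac{11 - -2560 + 101 \cdot 88}{- \frac{1}{18804}} = \left(11 + 2560 + 8888\right) \left(-18804\right) = 11459 \left(-18804\right) = -215475036$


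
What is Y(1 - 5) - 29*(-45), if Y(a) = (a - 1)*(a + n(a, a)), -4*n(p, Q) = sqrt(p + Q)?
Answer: 1325 + 5*I*sqrt(2)/2 ≈ 1325.0 + 3.5355*I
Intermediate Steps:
n(p, Q) = -sqrt(Q + p)/4 (n(p, Q) = -sqrt(p + Q)/4 = -sqrt(Q + p)/4)
Y(a) = (-1 + a)*(a - sqrt(2)*sqrt(a)/4) (Y(a) = (a - 1)*(a - sqrt(a + a)/4) = (-1 + a)*(a - sqrt(2)*sqrt(a)/4))
Y(1 - 5) - 29*(-45) = ((1 - 5)**2 - (1 - 5) - sqrt(2)*(1 - 5)**(3/2)/4 + sqrt(2)*sqrt(1 - 5)/4) - 29*(-45) = ((-4)**2 - 1*(-4) - sqrt(2)*(-4)**(3/2)/4 + sqrt(2)*sqrt(-4)/4) + 1305 = (16 + 4 - sqrt(2)*(-8*I)/4 + sqrt(2)*(2*I)/4) + 1305 = (16 + 4 + 2*I*sqrt(2) + I*sqrt(2)/2) + 1305 = (20 + 5*I*sqrt(2)/2) + 1305 = 1325 + 5*I*sqrt(2)/2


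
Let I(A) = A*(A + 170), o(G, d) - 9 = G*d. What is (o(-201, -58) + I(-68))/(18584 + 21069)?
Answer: 249/2087 ≈ 0.11931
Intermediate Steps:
o(G, d) = 9 + G*d
I(A) = A*(170 + A)
(o(-201, -58) + I(-68))/(18584 + 21069) = ((9 - 201*(-58)) - 68*(170 - 68))/(18584 + 21069) = ((9 + 11658) - 68*102)/39653 = (11667 - 6936)*(1/39653) = 4731*(1/39653) = 249/2087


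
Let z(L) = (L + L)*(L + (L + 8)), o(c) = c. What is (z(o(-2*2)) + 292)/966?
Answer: 146/483 ≈ 0.30228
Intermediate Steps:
z(L) = 2*L*(8 + 2*L) (z(L) = (2*L)*(L + (8 + L)) = (2*L)*(8 + 2*L) = 2*L*(8 + 2*L))
(z(o(-2*2)) + 292)/966 = (4*(-2*2)*(4 - 2*2) + 292)/966 = (4*(-4)*(4 - 4) + 292)*(1/966) = (4*(-4)*0 + 292)*(1/966) = (0 + 292)*(1/966) = 292*(1/966) = 146/483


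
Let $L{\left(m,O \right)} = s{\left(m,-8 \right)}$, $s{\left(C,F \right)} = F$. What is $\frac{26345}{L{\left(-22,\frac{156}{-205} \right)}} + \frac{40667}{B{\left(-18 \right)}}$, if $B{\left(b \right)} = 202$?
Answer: $- \frac{2498177}{808} \approx -3091.8$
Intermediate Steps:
$L{\left(m,O \right)} = -8$
$\frac{26345}{L{\left(-22,\frac{156}{-205} \right)}} + \frac{40667}{B{\left(-18 \right)}} = \frac{26345}{-8} + \frac{40667}{202} = 26345 \left(- \frac{1}{8}\right) + 40667 \cdot \frac{1}{202} = - \frac{26345}{8} + \frac{40667}{202} = - \frac{2498177}{808}$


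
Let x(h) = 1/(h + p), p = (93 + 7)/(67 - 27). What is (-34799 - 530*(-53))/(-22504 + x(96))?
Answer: 1321673/4433286 ≈ 0.29812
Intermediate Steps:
p = 5/2 (p = 100/40 = 100*(1/40) = 5/2 ≈ 2.5000)
x(h) = 1/(5/2 + h) (x(h) = 1/(h + 5/2) = 1/(5/2 + h))
(-34799 - 530*(-53))/(-22504 + x(96)) = (-34799 - 530*(-53))/(-22504 + 2/(5 + 2*96)) = (-34799 + 28090)/(-22504 + 2/(5 + 192)) = -6709/(-22504 + 2/197) = -6709/(-4433286/197) = -6709*(-197/4433286) = 1321673/4433286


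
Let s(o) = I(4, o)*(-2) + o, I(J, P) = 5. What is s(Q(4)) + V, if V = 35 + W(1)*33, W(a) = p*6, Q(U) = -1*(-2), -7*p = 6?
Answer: -999/7 ≈ -142.71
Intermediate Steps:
p = -6/7 (p = -1/7*6 = -6/7 ≈ -0.85714)
Q(U) = 2
s(o) = -10 + o (s(o) = 5*(-2) + o = -10 + o)
W(a) = -36/7 (W(a) = -6/7*6 = -36/7)
V = -943/7 (V = 35 - 36/7*33 = 35 - 1188/7 = -943/7 ≈ -134.71)
s(Q(4)) + V = (-10 + 2) - 943/7 = -8 - 943/7 = -999/7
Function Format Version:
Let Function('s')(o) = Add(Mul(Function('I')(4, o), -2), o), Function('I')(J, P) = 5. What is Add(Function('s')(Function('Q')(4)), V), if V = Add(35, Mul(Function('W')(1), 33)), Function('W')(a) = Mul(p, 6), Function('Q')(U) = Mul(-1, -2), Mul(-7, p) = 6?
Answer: Rational(-999, 7) ≈ -142.71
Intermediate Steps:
p = Rational(-6, 7) (p = Mul(Rational(-1, 7), 6) = Rational(-6, 7) ≈ -0.85714)
Function('Q')(U) = 2
Function('s')(o) = Add(-10, o) (Function('s')(o) = Add(Mul(5, -2), o) = Add(-10, o))
Function('W')(a) = Rational(-36, 7) (Function('W')(a) = Mul(Rational(-6, 7), 6) = Rational(-36, 7))
V = Rational(-943, 7) (V = Add(35, Mul(Rational(-36, 7), 33)) = Add(35, Rational(-1188, 7)) = Rational(-943, 7) ≈ -134.71)
Add(Function('s')(Function('Q')(4)), V) = Add(Add(-10, 2), Rational(-943, 7)) = Add(-8, Rational(-943, 7)) = Rational(-999, 7)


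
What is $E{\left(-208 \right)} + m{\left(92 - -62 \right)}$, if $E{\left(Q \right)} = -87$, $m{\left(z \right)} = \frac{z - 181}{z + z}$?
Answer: $- \frac{26823}{308} \approx -87.088$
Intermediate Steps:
$m{\left(z \right)} = \frac{-181 + z}{2 z}$
$E{\left(-208 \right)} + m{\left(92 - -62 \right)} = -87 + \frac{-181 + \left(92 - -62\right)}{2 \left(92 - -62\right)} = -87 + \frac{-181 + \left(92 + 62\right)}{2 \left(92 + 62\right)} = -87 + \frac{-181 + 154}{2 \cdot 154} = -87 + \frac{1}{2} \cdot \frac{1}{154} \left(-27\right) = -87 - \frac{27}{308} = - \frac{26823}{308}$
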